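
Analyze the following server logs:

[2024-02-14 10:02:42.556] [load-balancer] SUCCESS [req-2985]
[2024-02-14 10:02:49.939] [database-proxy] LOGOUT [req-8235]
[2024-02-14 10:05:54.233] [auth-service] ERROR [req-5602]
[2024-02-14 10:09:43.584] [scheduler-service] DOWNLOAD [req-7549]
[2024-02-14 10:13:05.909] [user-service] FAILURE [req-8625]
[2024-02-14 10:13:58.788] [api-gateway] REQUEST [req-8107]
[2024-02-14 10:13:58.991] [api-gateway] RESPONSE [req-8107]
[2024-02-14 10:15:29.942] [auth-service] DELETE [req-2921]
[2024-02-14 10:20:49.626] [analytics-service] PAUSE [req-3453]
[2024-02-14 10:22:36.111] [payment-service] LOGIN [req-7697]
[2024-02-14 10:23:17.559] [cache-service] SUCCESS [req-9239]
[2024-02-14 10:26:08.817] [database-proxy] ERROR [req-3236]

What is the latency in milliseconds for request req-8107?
203

To calculate latency:

1. Find REQUEST with id req-8107: 2024-02-14 10:13:58.788
2. Find RESPONSE with id req-8107: 2024-02-14 10:13:58.991
3. Latency: 2024-02-14 10:13:58.991 - 2024-02-14 10:13:58.788 = 203ms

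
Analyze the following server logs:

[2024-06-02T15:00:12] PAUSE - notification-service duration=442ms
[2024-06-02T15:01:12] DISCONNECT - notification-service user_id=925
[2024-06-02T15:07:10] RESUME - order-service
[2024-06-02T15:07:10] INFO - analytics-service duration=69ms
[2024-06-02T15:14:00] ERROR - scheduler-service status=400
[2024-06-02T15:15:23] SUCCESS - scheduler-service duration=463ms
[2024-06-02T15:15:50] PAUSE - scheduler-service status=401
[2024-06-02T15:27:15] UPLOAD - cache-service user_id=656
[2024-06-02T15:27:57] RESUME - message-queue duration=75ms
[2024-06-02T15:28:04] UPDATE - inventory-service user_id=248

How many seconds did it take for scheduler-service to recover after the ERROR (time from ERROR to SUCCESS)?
83

To calculate recovery time:

1. Find ERROR event for scheduler-service: 2024-06-02T15:14:00
2. Find next SUCCESS event for scheduler-service: 2024-06-02T15:15:23
3. Recovery time: 2024-06-02T15:15:23 - 2024-06-02T15:14:00 = 83 seconds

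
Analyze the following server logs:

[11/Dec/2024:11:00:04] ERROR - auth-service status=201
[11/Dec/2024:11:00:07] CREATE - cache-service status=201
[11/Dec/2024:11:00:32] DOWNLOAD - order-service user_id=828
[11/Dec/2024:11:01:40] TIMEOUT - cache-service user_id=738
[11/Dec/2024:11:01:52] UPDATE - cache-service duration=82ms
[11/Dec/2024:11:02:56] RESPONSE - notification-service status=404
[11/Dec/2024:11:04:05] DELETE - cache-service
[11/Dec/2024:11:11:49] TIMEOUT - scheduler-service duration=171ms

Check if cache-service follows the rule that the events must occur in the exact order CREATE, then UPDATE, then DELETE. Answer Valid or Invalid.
Valid

To validate ordering:

1. Required order: CREATE → UPDATE → DELETE
2. Rule: the events must occur in the exact order CREATE, then UPDATE, then DELETE
3. Check actual order of events for cache-service
4. Result: Valid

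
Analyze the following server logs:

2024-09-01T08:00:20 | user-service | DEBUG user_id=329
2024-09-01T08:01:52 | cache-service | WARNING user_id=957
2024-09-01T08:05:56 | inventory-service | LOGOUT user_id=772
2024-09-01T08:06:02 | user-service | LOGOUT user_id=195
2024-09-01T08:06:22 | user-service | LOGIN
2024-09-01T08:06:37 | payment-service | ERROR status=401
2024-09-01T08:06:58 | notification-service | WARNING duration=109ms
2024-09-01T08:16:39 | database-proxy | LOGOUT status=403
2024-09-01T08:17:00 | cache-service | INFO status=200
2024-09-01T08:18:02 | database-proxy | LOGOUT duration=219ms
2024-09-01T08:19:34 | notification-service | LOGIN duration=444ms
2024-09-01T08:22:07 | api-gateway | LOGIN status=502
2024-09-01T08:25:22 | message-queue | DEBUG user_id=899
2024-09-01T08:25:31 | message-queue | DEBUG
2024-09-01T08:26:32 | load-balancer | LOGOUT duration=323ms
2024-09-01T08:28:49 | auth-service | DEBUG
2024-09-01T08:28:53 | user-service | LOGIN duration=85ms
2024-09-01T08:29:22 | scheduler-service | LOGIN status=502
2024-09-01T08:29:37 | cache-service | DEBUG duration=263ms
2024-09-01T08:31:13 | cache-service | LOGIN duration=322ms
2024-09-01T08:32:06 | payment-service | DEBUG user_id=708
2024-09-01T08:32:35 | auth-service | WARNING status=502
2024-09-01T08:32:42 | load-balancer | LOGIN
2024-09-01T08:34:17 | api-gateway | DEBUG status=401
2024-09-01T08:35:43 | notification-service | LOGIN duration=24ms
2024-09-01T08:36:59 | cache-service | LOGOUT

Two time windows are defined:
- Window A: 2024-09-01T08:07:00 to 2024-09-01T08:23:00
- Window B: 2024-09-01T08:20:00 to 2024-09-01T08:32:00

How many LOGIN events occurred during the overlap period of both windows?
1

To find overlap events:

1. Window A: 2024-09-01T08:07:00 to 2024-09-01T08:23:00
2. Window B: 2024-09-01T08:20:00 to 2024-09-01T08:32:00
3. Overlap period: 2024-09-01T08:20:00 to 2024-09-01T08:23:00
4. Count LOGIN events in overlap: 1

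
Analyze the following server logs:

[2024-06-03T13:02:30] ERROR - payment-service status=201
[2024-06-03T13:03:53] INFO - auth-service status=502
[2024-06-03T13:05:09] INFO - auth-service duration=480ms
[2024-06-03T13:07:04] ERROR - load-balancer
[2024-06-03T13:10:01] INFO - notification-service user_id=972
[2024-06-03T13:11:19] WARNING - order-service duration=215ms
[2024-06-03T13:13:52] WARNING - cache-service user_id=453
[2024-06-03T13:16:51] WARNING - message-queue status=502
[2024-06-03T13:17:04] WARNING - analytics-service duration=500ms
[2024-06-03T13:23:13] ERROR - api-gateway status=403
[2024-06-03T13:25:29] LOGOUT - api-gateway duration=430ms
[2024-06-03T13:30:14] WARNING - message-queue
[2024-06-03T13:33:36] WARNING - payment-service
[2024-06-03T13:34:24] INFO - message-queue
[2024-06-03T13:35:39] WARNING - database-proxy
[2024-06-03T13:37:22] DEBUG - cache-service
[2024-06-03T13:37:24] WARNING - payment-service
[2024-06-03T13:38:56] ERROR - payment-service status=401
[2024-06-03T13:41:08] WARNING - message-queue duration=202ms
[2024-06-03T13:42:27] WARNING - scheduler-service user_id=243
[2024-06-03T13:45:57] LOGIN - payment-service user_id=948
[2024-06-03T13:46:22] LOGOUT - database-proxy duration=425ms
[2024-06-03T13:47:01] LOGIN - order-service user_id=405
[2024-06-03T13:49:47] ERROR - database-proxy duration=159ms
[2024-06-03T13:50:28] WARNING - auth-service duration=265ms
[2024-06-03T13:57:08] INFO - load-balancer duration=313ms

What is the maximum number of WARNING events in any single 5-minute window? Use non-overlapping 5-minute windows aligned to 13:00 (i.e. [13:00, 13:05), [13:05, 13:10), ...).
2

To find the burst window:

1. Divide the log period into non-overlapping 5-minute windows starting at 13:00
2. Count WARNING events in each window
3. Find the window with maximum count
4. Maximum events in a window: 2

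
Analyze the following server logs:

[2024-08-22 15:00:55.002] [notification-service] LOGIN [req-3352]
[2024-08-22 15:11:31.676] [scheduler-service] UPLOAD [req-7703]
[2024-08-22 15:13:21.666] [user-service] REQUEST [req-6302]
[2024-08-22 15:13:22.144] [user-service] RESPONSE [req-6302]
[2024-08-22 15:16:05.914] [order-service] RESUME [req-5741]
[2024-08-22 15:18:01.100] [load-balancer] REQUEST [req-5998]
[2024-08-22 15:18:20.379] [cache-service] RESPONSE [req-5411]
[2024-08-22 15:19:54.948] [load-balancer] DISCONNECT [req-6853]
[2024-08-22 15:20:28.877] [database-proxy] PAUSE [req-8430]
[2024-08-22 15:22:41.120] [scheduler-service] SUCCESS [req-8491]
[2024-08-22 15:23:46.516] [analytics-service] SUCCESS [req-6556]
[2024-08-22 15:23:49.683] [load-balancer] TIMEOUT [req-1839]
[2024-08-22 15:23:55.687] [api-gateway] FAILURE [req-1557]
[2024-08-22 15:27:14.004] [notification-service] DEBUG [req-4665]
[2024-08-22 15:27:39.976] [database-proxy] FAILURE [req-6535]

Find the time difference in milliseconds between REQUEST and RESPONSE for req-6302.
478

To calculate latency:

1. Find REQUEST with id req-6302: 2024-08-22 15:13:21.666
2. Find RESPONSE with id req-6302: 2024-08-22 15:13:22.144
3. Latency: 2024-08-22 15:13:22.144 - 2024-08-22 15:13:21.666 = 478ms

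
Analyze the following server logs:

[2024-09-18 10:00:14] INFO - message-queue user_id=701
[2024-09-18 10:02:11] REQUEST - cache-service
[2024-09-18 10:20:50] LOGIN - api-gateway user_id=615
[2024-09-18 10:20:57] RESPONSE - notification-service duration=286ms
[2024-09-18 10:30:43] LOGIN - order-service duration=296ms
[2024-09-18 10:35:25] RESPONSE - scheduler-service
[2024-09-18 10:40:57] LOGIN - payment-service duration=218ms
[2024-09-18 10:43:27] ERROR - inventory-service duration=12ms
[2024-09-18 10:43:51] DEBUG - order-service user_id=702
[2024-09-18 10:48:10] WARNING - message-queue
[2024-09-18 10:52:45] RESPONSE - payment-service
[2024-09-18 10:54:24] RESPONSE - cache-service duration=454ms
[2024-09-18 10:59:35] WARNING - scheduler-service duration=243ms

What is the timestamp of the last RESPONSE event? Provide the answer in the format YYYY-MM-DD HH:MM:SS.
2024-09-18 10:54:24

To find the last event:

1. Filter for all RESPONSE events
2. Sort by timestamp
3. Select the last one
4. Timestamp: 2024-09-18 10:54:24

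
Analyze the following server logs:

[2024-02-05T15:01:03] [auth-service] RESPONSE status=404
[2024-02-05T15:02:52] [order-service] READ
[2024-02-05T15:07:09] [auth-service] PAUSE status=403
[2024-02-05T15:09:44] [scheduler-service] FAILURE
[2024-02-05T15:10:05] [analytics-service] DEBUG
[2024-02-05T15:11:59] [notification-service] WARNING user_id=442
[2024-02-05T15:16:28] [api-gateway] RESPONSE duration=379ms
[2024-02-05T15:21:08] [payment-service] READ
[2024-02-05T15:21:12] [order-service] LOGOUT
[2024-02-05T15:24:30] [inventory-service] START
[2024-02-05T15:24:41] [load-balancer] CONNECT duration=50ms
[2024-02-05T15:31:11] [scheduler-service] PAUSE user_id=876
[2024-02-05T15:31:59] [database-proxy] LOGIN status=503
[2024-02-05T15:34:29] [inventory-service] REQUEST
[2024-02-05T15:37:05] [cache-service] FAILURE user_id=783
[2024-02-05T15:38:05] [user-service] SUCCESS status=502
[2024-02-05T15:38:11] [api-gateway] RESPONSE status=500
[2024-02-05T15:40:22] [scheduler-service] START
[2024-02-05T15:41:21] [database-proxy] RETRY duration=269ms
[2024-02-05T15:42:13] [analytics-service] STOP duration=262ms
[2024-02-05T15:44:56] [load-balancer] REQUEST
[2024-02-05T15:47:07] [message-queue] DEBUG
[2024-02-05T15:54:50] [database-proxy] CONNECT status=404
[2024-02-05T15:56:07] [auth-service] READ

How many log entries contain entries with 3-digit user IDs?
3

To find matching entries:

1. Pattern to match: entries with 3-digit user IDs
2. Scan each log entry for the pattern
3. Count matches: 3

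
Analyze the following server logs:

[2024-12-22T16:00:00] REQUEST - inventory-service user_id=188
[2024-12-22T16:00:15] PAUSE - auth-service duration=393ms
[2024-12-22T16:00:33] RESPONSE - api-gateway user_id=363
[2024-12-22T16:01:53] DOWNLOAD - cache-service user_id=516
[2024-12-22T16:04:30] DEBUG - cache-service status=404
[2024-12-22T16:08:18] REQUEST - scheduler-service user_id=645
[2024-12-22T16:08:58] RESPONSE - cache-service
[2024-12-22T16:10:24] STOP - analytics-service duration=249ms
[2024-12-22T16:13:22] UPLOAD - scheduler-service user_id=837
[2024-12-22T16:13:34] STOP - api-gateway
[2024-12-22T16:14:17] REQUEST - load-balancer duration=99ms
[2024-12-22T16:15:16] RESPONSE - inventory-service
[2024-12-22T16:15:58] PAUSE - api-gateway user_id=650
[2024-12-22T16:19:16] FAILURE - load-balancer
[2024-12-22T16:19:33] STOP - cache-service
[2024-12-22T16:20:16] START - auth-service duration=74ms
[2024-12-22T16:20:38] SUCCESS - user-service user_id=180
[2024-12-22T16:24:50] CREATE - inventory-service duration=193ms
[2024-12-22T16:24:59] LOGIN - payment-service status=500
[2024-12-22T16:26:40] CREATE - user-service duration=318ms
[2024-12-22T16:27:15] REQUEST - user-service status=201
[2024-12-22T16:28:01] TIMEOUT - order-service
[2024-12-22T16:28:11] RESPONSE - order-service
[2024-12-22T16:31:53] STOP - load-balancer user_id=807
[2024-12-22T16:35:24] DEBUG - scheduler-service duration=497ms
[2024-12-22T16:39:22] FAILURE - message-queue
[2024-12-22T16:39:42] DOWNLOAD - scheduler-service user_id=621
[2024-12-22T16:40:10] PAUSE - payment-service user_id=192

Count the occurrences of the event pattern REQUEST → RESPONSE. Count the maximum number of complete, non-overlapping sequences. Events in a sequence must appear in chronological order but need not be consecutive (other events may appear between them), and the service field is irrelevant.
4

To count sequences:

1. Look for pattern: REQUEST → RESPONSE
2. Greedily scan the log in chronological order, matching each sequence element in turn (ignoring service)
3. Each time the full pattern completes, increment the count and restart matching from the next event
4. Complete non-overlapping sequences found: 4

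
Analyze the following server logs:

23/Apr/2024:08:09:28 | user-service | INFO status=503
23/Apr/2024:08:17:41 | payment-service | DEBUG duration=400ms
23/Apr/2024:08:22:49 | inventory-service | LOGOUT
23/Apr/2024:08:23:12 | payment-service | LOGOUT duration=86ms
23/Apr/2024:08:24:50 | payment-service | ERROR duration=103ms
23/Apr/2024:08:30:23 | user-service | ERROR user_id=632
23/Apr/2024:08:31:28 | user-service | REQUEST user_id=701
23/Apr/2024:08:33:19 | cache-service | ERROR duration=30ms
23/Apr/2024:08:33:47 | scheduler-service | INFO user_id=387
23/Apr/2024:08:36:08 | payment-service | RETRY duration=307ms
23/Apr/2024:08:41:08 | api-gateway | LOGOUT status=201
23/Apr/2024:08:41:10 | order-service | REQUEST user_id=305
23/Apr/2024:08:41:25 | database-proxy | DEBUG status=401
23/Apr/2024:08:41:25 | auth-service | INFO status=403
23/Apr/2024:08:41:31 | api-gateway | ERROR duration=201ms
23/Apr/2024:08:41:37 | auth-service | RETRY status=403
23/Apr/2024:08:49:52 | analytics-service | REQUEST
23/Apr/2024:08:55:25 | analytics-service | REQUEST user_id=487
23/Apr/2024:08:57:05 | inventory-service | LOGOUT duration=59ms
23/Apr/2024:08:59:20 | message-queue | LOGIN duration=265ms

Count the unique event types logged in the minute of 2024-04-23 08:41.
6

To count unique event types:

1. Filter events in the minute starting at 2024-04-23 08:41
2. Extract event types from matching entries
3. Count unique types: 6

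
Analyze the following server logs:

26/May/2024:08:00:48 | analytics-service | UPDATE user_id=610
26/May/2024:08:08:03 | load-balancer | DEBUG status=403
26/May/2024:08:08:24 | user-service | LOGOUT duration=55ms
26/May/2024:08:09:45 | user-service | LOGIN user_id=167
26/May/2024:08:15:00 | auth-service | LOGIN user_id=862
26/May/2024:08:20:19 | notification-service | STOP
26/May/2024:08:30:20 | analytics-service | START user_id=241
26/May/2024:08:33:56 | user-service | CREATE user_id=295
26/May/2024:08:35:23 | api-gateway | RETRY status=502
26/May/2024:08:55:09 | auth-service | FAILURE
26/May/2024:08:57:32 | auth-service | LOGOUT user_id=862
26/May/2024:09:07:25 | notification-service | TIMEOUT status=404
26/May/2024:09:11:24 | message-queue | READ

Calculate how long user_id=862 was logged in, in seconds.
2552

To calculate session duration:

1. Find LOGIN event for user_id=862: 26/May/2024:08:15:00
2. Find LOGOUT event for user_id=862: 26/May/2024:08:57:32
3. Session duration: 26/May/2024:08:57:32 - 26/May/2024:08:15:00 = 2552 seconds (42 minutes)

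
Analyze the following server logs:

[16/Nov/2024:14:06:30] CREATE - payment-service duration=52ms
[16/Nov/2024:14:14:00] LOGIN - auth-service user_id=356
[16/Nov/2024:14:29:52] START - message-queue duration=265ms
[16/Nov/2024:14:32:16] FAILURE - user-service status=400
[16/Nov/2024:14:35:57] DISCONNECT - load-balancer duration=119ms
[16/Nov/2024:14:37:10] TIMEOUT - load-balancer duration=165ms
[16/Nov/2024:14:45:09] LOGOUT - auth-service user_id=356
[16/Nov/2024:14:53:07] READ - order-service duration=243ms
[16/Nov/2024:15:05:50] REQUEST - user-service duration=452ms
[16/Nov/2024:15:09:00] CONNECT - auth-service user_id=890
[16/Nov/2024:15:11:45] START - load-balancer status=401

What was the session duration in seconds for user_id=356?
1869

To calculate session duration:

1. Find LOGIN event for user_id=356: 16/Nov/2024:14:14:00
2. Find LOGOUT event for user_id=356: 16/Nov/2024:14:45:09
3. Session duration: 16/Nov/2024:14:45:09 - 16/Nov/2024:14:14:00 = 1869 seconds (31 minutes)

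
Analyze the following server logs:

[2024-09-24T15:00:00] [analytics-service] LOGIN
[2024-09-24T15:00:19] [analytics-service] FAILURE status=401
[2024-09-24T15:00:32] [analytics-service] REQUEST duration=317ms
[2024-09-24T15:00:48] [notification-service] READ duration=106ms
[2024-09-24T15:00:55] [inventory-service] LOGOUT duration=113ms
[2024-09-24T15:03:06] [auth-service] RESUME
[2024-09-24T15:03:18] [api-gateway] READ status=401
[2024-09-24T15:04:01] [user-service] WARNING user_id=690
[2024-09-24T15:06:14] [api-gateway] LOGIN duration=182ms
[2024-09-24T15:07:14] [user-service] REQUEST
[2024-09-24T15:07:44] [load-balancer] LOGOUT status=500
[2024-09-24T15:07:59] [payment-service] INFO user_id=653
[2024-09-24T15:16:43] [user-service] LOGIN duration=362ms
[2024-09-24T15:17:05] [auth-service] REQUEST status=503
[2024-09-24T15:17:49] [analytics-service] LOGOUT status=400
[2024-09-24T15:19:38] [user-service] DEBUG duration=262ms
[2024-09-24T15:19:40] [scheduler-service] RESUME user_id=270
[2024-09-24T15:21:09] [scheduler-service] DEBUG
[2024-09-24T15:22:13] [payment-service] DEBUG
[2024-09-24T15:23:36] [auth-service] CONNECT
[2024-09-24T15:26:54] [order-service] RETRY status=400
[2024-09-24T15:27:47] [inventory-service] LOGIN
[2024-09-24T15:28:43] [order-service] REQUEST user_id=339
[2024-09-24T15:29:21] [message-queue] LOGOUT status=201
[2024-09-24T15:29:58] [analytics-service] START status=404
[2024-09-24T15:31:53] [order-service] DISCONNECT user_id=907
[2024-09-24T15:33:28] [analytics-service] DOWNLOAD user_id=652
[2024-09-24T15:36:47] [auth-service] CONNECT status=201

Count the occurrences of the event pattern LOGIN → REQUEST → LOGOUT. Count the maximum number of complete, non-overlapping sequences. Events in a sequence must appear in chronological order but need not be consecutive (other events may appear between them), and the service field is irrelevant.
4

To count sequences:

1. Look for pattern: LOGIN → REQUEST → LOGOUT
2. Greedily scan the log in chronological order, matching each sequence element in turn (ignoring service)
3. Each time the full pattern completes, increment the count and restart matching from the next event
4. Complete non-overlapping sequences found: 4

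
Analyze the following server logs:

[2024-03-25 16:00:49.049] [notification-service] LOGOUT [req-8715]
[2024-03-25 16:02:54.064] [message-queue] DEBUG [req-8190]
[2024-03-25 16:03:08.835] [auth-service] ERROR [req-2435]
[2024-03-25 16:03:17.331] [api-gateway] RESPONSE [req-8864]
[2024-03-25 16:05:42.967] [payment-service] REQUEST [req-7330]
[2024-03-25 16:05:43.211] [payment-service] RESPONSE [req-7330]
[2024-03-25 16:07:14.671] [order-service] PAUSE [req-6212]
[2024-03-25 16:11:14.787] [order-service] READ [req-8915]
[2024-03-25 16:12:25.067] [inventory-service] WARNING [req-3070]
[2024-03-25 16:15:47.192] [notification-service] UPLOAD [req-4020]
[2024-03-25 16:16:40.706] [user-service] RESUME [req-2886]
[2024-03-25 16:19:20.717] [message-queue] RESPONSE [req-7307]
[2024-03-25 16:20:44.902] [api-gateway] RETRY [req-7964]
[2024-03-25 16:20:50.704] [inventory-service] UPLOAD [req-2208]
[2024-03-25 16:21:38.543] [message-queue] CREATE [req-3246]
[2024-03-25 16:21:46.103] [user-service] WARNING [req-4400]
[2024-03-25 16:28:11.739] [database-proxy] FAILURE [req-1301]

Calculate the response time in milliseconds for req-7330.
244

To calculate latency:

1. Find REQUEST with id req-7330: 2024-03-25 16:05:42.967
2. Find RESPONSE with id req-7330: 2024-03-25 16:05:43.211
3. Latency: 2024-03-25 16:05:43.211 - 2024-03-25 16:05:42.967 = 244ms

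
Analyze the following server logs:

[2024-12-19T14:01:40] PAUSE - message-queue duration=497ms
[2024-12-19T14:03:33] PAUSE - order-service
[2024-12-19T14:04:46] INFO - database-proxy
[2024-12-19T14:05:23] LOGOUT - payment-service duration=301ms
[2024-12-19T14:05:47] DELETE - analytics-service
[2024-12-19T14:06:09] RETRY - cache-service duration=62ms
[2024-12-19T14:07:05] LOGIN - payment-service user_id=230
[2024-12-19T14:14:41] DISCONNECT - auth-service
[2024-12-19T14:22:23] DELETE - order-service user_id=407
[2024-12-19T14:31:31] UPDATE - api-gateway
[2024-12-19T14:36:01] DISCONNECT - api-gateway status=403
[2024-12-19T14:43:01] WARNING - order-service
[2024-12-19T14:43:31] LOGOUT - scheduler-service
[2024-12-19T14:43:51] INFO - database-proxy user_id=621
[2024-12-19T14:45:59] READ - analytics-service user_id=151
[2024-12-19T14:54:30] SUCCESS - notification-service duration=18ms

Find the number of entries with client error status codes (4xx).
1

To find matching entries:

1. Pattern to match: client error status codes (4xx)
2. Scan each log entry for the pattern
3. Count matches: 1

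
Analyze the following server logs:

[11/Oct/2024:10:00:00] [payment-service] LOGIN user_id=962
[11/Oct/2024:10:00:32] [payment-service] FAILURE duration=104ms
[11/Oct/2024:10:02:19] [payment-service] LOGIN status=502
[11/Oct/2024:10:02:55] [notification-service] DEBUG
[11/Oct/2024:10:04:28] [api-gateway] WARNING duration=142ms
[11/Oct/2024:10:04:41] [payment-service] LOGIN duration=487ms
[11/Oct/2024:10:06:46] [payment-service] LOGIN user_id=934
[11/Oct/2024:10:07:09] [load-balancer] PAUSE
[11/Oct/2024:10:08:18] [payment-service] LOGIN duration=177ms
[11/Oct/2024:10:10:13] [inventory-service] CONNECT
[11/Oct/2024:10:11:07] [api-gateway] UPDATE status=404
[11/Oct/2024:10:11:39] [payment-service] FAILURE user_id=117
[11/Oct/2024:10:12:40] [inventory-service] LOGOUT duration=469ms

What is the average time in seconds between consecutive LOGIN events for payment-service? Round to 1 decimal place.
124.5

To calculate average interval:

1. Find all LOGIN events for payment-service in order
2. Calculate time gaps between consecutive events
3. Compute mean of gaps: 498 / 4 = 124.5 seconds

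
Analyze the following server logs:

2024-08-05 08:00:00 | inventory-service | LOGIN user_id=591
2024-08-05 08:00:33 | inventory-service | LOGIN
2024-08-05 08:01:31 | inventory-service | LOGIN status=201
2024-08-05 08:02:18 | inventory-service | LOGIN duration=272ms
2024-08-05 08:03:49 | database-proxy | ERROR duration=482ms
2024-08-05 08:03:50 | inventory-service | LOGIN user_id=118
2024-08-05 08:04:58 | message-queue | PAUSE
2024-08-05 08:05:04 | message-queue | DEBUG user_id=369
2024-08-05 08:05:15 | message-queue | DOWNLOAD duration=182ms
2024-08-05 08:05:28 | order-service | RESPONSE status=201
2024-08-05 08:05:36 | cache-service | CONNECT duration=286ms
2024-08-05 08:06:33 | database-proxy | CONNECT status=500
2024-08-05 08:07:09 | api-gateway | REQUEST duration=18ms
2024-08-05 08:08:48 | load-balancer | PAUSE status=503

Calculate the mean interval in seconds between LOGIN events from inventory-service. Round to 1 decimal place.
57.5

To calculate average interval:

1. Find all LOGIN events for inventory-service in order
2. Calculate time gaps between consecutive events
3. Compute mean of gaps: 230 / 4 = 57.5 seconds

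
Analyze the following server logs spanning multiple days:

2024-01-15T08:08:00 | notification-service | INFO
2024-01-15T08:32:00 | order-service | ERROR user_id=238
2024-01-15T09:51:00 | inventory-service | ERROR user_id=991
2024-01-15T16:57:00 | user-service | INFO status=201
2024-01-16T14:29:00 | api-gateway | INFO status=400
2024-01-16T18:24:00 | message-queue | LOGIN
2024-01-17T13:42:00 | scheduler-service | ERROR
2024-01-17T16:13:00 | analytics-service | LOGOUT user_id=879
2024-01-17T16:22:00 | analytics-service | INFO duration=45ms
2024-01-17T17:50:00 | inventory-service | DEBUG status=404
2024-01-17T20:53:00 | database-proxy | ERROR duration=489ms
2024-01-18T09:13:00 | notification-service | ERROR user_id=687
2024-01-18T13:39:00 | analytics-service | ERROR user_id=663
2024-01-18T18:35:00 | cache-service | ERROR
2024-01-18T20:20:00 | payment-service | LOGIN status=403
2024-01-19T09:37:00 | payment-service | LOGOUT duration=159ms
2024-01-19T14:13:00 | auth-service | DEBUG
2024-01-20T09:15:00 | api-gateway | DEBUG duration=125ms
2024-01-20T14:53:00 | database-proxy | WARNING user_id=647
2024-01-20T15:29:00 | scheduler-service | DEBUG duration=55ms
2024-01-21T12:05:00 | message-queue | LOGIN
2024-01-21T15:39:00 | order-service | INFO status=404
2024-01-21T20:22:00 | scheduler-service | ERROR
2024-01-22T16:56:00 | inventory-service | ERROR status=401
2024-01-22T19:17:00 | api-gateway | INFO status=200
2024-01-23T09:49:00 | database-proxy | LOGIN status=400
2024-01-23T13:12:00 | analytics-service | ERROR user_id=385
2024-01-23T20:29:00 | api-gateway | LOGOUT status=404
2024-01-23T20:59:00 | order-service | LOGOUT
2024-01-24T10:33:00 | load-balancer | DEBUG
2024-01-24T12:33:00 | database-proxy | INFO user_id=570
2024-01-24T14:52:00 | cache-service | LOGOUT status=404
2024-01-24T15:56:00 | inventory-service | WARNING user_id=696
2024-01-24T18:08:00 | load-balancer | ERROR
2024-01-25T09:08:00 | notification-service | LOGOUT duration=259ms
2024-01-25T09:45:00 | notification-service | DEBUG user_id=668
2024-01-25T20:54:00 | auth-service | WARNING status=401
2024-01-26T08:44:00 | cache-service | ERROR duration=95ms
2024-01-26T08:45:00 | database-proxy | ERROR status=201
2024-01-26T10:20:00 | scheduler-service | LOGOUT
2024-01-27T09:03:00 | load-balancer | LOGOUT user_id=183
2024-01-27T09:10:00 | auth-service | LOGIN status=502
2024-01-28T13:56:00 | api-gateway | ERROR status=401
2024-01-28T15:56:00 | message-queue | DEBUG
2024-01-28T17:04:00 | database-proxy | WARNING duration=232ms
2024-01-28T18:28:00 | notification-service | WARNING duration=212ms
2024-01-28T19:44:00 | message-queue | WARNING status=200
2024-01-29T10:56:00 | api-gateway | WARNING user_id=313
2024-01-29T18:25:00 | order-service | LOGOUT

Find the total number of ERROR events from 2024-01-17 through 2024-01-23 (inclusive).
8

To filter by date range:

1. Date range: 2024-01-17 through 2024-01-23, both dates inclusive
2. Filter for ERROR events whose date falls in this range
3. Count matching events: 8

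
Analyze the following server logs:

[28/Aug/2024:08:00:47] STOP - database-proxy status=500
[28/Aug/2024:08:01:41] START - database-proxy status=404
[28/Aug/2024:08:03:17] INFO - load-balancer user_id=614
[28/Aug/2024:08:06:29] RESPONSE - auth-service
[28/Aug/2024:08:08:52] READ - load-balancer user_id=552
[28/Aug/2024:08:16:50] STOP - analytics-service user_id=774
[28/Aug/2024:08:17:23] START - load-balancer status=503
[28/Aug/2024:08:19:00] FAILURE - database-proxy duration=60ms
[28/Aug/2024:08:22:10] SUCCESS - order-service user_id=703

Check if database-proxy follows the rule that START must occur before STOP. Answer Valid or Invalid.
Invalid

To validate ordering:

1. Required order: START → STOP
2. Rule: START must occur before STOP
3. Check actual order of events for database-proxy
4. Result: Invalid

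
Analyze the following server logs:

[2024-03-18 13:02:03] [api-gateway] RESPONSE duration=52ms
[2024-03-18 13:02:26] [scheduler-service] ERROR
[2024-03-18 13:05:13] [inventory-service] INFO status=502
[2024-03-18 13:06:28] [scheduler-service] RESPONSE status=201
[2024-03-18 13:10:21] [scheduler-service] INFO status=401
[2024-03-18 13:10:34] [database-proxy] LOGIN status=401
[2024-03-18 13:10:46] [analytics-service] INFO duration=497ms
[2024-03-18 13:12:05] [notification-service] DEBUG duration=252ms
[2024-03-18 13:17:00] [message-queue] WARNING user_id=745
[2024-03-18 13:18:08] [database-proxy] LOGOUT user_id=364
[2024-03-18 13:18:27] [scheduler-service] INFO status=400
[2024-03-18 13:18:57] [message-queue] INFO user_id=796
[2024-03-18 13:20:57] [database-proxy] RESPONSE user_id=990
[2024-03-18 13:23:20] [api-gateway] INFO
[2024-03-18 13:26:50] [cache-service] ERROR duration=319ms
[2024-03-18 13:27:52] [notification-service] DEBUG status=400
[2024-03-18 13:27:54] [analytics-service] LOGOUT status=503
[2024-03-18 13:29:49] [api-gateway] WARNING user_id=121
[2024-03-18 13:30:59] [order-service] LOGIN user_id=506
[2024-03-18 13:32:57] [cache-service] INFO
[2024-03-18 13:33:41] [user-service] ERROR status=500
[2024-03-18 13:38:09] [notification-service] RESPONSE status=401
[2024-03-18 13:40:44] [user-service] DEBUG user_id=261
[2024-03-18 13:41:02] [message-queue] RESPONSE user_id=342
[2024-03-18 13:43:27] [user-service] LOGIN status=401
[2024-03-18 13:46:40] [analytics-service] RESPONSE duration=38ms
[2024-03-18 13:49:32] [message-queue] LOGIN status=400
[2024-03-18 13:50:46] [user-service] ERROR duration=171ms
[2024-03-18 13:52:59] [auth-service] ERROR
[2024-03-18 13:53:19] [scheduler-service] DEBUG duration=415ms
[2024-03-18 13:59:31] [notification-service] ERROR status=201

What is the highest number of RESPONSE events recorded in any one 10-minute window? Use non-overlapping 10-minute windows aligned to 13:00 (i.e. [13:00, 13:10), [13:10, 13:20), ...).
2

To find the burst window:

1. Divide the log period into non-overlapping 10-minute windows starting at 13:00
2. Count RESPONSE events in each window
3. Find the window with maximum count
4. Maximum events in a window: 2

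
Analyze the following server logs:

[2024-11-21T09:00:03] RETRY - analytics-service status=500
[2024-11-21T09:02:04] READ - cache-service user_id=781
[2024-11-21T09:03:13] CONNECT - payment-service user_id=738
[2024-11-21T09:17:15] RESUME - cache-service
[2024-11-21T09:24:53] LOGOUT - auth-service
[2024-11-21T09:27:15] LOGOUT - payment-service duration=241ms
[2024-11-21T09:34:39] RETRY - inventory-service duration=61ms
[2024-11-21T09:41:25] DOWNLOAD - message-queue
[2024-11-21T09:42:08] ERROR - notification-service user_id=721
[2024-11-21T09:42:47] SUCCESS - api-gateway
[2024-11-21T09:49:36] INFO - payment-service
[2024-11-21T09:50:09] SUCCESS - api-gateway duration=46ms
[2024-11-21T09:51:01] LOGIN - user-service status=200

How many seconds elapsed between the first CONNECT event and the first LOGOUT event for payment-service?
1442

To find the time between events:

1. Locate the first CONNECT event for payment-service: 2024-11-21T09:03:13
2. Locate the first LOGOUT event for payment-service: 2024-11-21T09:27:15
3. Calculate the difference: 2024-11-21T09:27:15 - 2024-11-21T09:03:13 = 1442 seconds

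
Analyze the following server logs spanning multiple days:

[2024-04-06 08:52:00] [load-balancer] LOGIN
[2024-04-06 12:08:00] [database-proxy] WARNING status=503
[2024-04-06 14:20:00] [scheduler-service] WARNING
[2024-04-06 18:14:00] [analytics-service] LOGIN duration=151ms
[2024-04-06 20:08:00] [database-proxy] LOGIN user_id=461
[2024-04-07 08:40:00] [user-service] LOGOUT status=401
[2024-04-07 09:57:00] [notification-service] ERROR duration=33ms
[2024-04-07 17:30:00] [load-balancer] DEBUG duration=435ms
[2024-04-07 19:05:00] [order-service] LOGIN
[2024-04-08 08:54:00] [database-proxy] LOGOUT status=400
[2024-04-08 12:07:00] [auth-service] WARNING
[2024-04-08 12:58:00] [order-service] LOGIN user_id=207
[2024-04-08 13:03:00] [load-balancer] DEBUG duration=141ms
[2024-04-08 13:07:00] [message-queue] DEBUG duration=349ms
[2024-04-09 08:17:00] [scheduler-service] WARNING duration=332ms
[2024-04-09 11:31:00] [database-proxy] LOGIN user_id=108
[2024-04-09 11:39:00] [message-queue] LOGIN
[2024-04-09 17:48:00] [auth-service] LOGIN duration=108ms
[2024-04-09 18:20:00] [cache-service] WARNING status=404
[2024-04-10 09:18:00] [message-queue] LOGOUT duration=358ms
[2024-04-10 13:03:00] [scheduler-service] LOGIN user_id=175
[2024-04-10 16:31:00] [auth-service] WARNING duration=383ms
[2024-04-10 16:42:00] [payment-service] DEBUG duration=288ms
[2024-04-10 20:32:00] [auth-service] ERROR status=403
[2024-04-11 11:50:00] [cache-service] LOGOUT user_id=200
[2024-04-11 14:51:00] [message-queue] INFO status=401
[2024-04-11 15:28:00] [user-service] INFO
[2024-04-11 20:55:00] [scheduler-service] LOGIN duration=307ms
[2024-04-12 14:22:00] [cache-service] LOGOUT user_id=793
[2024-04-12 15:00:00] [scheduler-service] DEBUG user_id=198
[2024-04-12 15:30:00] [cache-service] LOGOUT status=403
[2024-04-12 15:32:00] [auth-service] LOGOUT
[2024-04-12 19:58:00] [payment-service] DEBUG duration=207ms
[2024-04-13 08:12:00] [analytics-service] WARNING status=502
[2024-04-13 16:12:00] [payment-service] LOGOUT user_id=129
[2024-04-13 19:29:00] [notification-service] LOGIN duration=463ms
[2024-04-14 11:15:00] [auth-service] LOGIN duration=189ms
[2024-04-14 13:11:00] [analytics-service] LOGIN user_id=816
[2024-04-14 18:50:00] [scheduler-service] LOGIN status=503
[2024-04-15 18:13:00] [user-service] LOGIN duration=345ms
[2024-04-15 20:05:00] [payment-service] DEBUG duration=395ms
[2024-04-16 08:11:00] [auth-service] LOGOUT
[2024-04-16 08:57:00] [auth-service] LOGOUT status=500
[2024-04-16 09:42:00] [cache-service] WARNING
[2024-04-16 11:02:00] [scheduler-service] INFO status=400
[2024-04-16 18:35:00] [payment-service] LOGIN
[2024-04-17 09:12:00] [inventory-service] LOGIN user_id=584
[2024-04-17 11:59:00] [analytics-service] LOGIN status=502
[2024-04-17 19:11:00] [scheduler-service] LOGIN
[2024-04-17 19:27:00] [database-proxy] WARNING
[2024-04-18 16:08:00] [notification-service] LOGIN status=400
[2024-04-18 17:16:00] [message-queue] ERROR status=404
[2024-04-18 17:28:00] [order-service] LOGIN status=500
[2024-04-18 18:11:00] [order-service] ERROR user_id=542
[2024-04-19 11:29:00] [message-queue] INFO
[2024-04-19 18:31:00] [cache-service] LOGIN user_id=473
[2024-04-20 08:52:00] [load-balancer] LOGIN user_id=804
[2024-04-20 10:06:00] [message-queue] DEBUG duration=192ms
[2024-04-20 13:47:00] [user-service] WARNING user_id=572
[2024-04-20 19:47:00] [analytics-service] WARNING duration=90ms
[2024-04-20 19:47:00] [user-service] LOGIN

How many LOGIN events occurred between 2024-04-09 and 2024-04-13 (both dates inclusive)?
6

To filter by date range:

1. Date range: 2024-04-09 through 2024-04-13, both dates inclusive
2. Filter for LOGIN events whose date falls in this range
3. Count matching events: 6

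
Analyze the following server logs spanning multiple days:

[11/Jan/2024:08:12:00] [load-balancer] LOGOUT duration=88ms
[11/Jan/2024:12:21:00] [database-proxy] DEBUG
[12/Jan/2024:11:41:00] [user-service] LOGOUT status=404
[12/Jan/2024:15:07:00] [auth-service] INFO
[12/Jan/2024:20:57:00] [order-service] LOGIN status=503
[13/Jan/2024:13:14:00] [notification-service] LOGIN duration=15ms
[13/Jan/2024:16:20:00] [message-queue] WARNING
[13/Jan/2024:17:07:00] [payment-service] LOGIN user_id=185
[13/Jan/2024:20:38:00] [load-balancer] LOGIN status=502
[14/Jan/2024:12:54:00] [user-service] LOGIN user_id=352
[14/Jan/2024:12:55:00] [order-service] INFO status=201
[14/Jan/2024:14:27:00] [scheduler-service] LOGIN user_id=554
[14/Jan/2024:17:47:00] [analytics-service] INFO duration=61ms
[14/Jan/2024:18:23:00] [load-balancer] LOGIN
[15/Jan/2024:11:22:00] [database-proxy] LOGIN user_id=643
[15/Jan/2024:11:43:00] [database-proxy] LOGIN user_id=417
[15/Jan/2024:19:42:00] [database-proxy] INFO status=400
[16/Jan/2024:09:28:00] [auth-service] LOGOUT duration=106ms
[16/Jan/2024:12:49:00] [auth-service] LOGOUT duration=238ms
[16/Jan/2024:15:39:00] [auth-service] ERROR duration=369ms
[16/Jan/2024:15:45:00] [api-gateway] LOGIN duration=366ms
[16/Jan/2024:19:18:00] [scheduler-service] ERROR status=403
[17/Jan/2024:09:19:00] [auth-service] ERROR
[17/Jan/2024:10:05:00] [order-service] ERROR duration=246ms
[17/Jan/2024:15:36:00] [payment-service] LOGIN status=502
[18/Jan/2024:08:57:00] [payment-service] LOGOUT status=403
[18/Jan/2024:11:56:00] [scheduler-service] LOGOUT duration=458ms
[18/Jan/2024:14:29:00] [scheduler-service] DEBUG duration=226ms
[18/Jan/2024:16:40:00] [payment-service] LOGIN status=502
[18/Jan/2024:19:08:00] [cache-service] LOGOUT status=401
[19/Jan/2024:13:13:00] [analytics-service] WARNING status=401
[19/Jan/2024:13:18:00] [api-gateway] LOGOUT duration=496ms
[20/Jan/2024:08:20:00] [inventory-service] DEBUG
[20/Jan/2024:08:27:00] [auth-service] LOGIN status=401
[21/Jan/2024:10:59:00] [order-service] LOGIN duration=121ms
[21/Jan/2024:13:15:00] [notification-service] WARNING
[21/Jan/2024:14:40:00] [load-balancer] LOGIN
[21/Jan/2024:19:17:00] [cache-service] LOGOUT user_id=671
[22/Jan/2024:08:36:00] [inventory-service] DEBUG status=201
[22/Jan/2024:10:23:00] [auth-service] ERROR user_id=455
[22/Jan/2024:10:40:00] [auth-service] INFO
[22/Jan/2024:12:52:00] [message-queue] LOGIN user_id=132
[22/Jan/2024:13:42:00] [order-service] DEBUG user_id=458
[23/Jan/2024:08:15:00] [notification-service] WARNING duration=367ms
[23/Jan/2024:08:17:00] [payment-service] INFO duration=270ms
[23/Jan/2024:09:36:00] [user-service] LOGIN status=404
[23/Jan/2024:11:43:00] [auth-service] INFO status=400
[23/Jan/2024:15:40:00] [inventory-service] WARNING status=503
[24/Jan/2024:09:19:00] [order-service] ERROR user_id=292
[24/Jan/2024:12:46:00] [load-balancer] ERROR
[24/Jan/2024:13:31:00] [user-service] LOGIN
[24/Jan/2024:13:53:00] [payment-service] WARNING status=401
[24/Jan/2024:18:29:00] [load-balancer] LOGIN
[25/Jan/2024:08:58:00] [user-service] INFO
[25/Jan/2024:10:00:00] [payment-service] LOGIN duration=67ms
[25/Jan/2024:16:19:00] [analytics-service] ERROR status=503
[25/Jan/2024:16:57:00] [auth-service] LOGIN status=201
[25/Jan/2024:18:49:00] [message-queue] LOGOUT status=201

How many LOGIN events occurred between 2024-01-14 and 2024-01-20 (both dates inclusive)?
9

To filter by date range:

1. Date range: 2024-01-14 through 2024-01-20, both dates inclusive
2. Filter for LOGIN events whose date falls in this range
3. Count matching events: 9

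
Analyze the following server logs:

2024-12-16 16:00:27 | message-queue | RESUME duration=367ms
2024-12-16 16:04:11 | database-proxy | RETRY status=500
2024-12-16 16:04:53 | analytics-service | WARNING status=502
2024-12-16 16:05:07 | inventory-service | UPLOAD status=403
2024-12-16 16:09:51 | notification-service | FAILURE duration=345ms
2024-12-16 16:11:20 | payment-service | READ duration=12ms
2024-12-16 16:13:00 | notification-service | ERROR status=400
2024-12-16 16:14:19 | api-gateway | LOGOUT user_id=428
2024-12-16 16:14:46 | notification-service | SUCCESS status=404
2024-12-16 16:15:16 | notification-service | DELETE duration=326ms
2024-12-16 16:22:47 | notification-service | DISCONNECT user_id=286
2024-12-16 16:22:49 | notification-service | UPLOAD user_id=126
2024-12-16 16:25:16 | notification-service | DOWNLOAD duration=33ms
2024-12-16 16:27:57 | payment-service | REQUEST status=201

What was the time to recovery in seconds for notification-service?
106

To calculate recovery time:

1. Find ERROR event for notification-service: 2024-12-16 16:13:00
2. Find next SUCCESS event for notification-service: 2024-12-16 16:14:46
3. Recovery time: 2024-12-16 16:14:46 - 2024-12-16 16:13:00 = 106 seconds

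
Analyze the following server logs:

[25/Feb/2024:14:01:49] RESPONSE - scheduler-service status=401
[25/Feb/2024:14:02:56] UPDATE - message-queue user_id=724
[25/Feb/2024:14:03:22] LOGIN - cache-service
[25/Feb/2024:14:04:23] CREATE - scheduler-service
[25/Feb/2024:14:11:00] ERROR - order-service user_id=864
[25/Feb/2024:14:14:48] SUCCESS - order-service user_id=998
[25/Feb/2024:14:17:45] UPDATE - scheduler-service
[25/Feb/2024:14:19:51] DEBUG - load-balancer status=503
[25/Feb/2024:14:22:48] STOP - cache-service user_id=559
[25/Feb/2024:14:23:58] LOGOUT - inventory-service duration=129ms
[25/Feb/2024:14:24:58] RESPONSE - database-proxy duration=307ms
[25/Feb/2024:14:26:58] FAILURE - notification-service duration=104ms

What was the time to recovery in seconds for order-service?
228

To calculate recovery time:

1. Find ERROR event for order-service: 25/Feb/2024:14:11:00
2. Find next SUCCESS event for order-service: 25/Feb/2024:14:14:48
3. Recovery time: 25/Feb/2024:14:14:48 - 25/Feb/2024:14:11:00 = 228 seconds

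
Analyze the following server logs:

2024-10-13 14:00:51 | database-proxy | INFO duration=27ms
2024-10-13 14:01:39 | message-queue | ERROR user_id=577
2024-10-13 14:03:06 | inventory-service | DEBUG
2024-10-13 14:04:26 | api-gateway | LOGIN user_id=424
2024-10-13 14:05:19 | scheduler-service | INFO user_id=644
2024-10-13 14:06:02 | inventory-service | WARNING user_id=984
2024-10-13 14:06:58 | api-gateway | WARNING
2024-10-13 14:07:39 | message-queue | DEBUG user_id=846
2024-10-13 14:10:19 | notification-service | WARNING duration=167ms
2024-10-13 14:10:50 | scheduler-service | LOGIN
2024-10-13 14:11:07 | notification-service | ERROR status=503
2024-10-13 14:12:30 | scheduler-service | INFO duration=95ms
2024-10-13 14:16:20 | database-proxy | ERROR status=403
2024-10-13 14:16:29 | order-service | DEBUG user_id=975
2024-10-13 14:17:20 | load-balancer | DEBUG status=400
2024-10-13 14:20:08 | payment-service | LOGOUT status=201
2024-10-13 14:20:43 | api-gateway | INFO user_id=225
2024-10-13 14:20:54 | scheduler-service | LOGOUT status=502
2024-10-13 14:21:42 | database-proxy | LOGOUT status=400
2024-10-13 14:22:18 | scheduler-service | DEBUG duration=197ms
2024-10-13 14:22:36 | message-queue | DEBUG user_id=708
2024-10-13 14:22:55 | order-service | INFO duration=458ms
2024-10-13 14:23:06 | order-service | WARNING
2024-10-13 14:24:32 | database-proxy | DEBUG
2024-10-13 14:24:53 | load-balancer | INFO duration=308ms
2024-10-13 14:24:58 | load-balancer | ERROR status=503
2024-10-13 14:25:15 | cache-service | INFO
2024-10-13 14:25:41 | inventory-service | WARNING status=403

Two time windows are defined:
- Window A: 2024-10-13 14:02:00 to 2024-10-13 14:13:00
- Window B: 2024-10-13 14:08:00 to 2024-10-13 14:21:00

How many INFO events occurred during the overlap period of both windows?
1

To find overlap events:

1. Window A: 2024-10-13 14:02:00 to 2024-10-13 14:13:00
2. Window B: 2024-10-13 14:08:00 to 2024-10-13 14:21:00
3. Overlap period: 2024-10-13 14:08:00 to 2024-10-13 14:13:00
4. Count INFO events in overlap: 1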